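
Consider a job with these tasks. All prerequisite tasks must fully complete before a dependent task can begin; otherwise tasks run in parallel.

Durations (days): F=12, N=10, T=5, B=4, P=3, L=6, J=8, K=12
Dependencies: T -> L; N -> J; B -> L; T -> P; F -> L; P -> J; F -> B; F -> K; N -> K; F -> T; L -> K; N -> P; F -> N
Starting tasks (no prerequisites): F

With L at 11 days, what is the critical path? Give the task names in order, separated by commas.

Critical path before the change: F→T→L→K = 12+5+6+12 = 35 giving 35 days.
Since L is critical, the +5 change carries straight to that chain (now 40 days).
No other chain overtakes it, so the finish is 40 days.

F, T, L, K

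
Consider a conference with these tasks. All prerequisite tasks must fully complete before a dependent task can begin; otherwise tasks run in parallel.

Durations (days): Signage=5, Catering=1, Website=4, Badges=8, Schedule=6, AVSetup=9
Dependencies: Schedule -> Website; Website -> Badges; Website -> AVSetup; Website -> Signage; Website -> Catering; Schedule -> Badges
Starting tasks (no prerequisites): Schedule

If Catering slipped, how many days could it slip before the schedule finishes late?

Critical path: Schedule→Website→AVSetup = 6+4+9 = 19, so the finish is 19 days.
The longest chain containing Catering totals 11 days.
So Catering can slip 19 − 11 = 8 days.

8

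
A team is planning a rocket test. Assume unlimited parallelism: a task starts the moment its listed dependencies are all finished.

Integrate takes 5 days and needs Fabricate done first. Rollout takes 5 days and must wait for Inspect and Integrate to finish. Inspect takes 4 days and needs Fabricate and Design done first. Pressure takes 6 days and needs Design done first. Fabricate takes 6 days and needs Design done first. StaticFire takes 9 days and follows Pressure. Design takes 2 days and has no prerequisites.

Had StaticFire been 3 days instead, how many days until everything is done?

18

Baseline: Design→Fabricate→Integrate→Rollout = 2+6+5+5 = 18 → 18 days.
StaticFire is off the critical path — its longest chain is 17 days, giving 1 of slack.
No other chain overtakes it, so the finish is 18 days.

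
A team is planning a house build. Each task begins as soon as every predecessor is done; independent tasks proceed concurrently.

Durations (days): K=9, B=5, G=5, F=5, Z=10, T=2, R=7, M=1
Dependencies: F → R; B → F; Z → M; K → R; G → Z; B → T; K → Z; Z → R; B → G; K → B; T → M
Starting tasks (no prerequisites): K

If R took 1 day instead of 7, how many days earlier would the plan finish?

6

Baseline: K→B→G→Z→R = 9+5+5+10+7 = 36 → 36 days.
R lies on that path, so at 1 day the path becomes 30 days.
No other chain overtakes it, so the finish is 30 days.
Change in finish: 30 − 36 = -6 days.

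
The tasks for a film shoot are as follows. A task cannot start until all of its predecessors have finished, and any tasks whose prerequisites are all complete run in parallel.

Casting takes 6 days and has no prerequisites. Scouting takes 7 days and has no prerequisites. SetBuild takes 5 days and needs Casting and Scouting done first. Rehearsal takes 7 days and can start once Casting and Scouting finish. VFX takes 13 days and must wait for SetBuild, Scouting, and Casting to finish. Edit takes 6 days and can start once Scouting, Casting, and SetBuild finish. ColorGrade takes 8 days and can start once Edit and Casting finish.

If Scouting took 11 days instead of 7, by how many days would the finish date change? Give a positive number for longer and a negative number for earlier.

As given, the longest chain is Scouting→SetBuild→Edit→ColorGrade = 7+5+6+8 = 26, so the finish is 26 days.
Since Scouting is critical, the +4 change carries straight to that chain (now 30 days).
The critical path is still Scouting→SetBuild→Edit→ColorGrade; finish is now 30 days.
Change in finish: 30 − 26 = +4 days.

4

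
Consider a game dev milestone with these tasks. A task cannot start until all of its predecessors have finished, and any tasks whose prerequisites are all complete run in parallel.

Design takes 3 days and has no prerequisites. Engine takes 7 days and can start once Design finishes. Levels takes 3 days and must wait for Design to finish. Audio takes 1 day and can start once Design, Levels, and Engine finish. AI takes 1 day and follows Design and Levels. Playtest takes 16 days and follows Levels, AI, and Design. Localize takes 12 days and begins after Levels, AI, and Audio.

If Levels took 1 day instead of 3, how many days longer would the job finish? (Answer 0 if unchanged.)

0

The binding path is Design→Levels→AI→Playtest = 3+3+1+16 = 23; finish at 23 days.
Levels is on the critical path; changing it to 1 makes that path 21 days.
The binding chain switches to Design→Engine→Audio→Localize = 3+7+1+12 = 23; finish 23 days.
Change in finish: 23 − 23 = +0 days.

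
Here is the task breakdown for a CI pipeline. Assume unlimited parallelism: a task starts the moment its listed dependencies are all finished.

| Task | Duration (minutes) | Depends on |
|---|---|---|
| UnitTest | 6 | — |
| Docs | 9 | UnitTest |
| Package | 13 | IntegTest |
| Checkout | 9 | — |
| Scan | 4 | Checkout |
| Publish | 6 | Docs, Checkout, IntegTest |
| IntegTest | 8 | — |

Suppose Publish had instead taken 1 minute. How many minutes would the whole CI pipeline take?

21

Baseline: UnitTest→Docs→Publish = 6+9+6 = 21 → 21 minutes.
Since Publish is critical, the -5 change carries straight to that chain (now 16 minutes).
Now IntegTest→Package = 8+13 = 21 is longest, so the finish becomes 21 minutes.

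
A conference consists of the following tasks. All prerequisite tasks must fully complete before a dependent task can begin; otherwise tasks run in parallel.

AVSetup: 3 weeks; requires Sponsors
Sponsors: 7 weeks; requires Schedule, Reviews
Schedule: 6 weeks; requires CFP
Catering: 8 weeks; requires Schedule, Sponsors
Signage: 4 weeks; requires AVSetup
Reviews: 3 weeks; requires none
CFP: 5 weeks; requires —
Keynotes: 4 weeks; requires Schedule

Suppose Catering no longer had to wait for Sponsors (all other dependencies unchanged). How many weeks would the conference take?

25

Original critical path: CFP→Schedule→Sponsors→Catering = 5+6+7+8 = 26 ⇒ 26 weeks.
Without Sponsors→Catering, Catering's earliest start moves from 18 to 11.
After: CFP→Schedule→Sponsors→AVSetup→Signage = 5+6+7+3+4 = 25 → 25 weeks.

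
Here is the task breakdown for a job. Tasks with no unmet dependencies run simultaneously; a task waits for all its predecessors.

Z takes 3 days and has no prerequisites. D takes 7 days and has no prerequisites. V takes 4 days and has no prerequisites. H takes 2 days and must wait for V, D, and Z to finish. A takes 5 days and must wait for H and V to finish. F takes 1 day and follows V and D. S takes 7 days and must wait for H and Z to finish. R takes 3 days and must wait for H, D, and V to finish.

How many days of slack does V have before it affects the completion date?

3

The longest chain is D→H→S = 7+2+7 = 16; overall finish 16 days.
V finishes as early as 4 and must finish by 7.
So V can slip 7 − 4 = 3 days.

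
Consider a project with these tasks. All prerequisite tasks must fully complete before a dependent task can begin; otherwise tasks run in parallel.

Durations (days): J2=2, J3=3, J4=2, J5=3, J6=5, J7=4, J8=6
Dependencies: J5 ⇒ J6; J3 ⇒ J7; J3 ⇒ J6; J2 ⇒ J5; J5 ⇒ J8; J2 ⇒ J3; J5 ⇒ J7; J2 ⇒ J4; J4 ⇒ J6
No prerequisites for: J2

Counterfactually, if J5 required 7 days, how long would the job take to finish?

Critical path before the change: J2→J5→J8 = 2+3+6 = 11 giving 11 days.
Since J5 is critical, the +4 change carries straight to that chain (now 15 days).
The critical path is still J2→J5→J8; finish is now 15 days.

15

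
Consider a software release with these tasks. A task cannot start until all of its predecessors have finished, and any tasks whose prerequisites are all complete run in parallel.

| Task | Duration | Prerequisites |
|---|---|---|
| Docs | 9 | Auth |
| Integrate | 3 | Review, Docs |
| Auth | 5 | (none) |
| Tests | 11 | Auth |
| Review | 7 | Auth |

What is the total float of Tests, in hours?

1

Critical path: Auth→Docs→Integrate = 5+9+3 = 17, so the finish is 17 hours.
Tests finishes as early as 16 and must finish by 17.
So Tests can slip 17 − 16 = 1 hour.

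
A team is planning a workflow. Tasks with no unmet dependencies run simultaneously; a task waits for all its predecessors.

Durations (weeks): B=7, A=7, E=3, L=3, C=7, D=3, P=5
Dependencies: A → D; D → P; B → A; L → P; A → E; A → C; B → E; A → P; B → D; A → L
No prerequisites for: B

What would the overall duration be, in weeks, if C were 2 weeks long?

As given, the longest chain is B→A→L→P = 7+7+3+5 = 22, so the finish is 22 weeks.
C has 1 week of float (longest path through it is 21).
No other chain overtakes it, so the finish is 22 weeks.

22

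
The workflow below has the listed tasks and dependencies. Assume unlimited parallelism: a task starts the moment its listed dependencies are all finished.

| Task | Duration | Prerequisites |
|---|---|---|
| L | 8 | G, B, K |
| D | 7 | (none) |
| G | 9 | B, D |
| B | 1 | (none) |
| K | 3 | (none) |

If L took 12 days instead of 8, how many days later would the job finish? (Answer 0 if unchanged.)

The binding path is D→G→L = 7+9+8 = 24; finish at 24 days.
Since L is critical, the +4 change carries straight to that chain (now 28 days).
No other chain overtakes it, so the finish is 28 days.
Change in finish: 28 − 24 = +4 days.

4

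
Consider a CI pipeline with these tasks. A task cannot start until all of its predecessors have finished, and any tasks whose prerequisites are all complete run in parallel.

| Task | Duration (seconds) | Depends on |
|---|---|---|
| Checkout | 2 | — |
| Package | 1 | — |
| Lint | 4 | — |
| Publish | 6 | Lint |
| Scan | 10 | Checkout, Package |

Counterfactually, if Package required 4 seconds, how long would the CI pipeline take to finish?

14

The binding path is Checkout→Scan = 2+10 = 12; finish at 12 seconds.
Package is off the critical path — its longest chain is 11 seconds, giving 1 of slack.
Now Package→Scan = 4+10 = 14 is longest, so the finish becomes 14 seconds.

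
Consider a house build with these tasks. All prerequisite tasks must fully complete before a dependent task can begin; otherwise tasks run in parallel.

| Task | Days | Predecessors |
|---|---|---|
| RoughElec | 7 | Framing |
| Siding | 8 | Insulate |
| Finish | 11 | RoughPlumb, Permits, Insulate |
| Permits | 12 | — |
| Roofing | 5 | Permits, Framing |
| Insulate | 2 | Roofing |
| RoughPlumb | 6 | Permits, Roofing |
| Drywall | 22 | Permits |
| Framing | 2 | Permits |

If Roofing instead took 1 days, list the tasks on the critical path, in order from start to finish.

As given, the longest chain is Permits→Framing→Roofing→RoughPlumb→Finish = 12+2+5+6+11 = 36, so the finish is 36 days.
Since Roofing is critical, the -4 change carries straight to that chain (now 32 days).
New critical path: Permits→Drywall = 12+22 = 34 ⇒ 34 days.

Permits, Drywall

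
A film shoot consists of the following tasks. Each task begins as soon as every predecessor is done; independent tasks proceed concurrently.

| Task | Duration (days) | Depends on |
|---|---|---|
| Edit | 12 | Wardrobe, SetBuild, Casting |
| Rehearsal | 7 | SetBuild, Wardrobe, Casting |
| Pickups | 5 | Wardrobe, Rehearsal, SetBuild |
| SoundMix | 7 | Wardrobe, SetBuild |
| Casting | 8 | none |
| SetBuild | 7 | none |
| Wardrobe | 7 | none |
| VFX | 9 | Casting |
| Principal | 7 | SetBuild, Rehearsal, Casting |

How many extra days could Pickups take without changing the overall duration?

2

The longest chain is Casting→Rehearsal→Principal = 8+7+7 = 22; overall finish 22 days.
The longest chain containing Pickups totals 20 days.
Float = 22 − 20 = 2.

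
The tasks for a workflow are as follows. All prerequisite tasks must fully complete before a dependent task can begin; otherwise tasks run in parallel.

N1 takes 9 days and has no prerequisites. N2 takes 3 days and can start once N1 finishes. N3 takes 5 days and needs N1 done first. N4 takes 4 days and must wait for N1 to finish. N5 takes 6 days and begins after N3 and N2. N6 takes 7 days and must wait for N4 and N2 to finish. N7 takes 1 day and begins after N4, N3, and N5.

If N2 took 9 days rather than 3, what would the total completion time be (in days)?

The binding path is N1→N3→N5→N7 = 9+5+6+1 = 21; finish at 21 days.
N2 is off the critical path — its longest chain is 19 days, giving 2 of slack.
The binding chain switches to N1→N2→N5→N7 = 9+9+6+1 = 25; finish 25 days.

25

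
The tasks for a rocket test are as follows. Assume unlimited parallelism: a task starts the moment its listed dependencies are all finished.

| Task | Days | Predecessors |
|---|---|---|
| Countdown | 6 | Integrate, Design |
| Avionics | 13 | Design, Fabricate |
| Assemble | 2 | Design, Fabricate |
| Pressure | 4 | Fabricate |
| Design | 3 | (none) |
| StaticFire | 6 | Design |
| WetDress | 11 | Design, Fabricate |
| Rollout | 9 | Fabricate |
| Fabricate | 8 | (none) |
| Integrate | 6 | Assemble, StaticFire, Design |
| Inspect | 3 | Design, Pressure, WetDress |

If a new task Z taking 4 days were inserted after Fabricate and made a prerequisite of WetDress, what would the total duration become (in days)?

Originally the schedule takes 22 days.
With Z inserted, WetDress now waits for max(Design, Fabricate, Z).
New critical path: Fabricate→Z→WetDress→Inspect = 8+4+11+3 = 26 ⇒ 26 days.

26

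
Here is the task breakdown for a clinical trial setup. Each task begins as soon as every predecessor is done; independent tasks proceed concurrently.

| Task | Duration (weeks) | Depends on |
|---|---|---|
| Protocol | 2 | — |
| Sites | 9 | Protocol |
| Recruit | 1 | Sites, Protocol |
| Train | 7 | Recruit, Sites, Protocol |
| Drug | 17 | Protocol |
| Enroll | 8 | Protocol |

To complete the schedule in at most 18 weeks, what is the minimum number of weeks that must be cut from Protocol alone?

1

Current finish: 19 weeks; target: 18.
Protocol is on every critical path, so each week cut from Protocol cuts the finish by one (this holds down to a finish of 18).
Need 19 − 18 = 1 week off Protocol → Protocol becomes 1 week, finish becomes 18.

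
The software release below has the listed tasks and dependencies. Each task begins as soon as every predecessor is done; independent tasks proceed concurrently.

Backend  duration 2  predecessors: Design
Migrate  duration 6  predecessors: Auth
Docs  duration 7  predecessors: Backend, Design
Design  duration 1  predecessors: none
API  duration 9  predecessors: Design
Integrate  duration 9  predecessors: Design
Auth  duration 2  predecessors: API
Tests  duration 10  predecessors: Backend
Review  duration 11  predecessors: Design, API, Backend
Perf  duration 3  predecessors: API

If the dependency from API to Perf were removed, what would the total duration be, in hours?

With the dependency in place, Design→API→Review = 1+9+11 = 21 sets the finish at 21 hours.
Without API→Perf, Perf's earliest start moves from 10 to 0.
After: Design→API→Review = 1+9+11 = 21 → 21 hours.

21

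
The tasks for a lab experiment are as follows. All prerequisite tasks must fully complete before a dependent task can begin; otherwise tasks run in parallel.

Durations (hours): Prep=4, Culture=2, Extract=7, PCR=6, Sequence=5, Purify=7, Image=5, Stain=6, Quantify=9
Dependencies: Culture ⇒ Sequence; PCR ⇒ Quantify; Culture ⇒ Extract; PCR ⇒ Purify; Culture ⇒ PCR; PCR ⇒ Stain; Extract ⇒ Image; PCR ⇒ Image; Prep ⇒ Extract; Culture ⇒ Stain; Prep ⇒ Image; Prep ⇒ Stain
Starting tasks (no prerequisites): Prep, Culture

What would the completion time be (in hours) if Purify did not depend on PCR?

17

Before: longest chain Culture→PCR→Quantify = 2+6+9 = 17, finish 17.
Without PCR→Purify, Purify's earliest start moves from 8 to 0.
After: Culture→PCR→Quantify = 2+6+9 = 17 → 17 hours.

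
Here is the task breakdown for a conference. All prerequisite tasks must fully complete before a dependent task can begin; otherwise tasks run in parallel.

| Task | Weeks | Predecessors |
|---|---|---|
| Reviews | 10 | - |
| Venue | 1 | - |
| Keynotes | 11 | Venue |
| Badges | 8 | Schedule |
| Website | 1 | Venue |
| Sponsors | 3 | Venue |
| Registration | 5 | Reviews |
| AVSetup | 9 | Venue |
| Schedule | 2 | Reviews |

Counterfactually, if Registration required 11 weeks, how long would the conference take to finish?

The binding path is Reviews→Schedule→Badges = 10+2+8 = 20; finish at 20 weeks.
Registration is off the critical path — its longest chain is 15 weeks, giving 5 of slack.
Now Reviews→Registration = 10+11 = 21 is longest, so the finish becomes 21 weeks.

21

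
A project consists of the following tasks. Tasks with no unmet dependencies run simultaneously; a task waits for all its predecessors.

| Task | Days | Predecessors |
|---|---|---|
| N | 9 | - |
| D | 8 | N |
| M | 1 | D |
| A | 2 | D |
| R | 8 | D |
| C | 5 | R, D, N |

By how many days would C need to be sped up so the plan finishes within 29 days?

Current finish: 30 days; target: 29.
C is on every critical path, so each day cut from C cuts the finish by one (this holds down to a finish of 26).
Need 30 − 29 = 1 day off C → C becomes 4 days, finish becomes 29.

1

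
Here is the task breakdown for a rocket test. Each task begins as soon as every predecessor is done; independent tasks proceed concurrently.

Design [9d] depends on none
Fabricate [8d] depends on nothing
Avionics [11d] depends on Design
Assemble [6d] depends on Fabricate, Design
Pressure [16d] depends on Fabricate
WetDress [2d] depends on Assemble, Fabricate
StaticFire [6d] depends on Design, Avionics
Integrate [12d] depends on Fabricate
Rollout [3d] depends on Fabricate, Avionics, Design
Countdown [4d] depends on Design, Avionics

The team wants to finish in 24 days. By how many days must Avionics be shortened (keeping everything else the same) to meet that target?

Current finish: 26 days; target: 24.
Avionics is on every critical path, so each day cut from Avionics cuts the finish by one (this holds down to a finish of 24).
Need 26 − 24 = 2 days off Avionics → Avionics becomes 9 days, finish becomes 24.

2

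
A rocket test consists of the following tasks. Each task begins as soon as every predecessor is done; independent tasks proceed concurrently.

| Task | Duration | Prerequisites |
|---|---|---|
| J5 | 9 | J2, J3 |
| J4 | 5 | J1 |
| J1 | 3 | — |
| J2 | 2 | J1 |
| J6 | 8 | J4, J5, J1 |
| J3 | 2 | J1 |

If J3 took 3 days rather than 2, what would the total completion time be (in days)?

23

Baseline: J1→J3→J5→J6 = 3+2+9+8 = 22 → 22 days.
J3 is on the critical path; changing it to 3 makes that path 23 days.
The critical path is still J1→J3→J5→J6; finish is now 23 days.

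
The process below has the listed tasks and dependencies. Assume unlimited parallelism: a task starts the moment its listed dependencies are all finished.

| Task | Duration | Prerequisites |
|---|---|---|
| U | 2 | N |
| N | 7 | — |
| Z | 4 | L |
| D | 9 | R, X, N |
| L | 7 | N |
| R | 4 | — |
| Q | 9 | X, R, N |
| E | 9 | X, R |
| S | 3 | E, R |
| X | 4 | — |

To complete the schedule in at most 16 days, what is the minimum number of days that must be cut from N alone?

2

Current finish: 18 days; target: 16.
N is on every critical path, so each day cut from N cuts the finish by one (this holds down to a finish of 16).
Need 18 − 16 = 2 days off N → N becomes 5 days, finish becomes 16.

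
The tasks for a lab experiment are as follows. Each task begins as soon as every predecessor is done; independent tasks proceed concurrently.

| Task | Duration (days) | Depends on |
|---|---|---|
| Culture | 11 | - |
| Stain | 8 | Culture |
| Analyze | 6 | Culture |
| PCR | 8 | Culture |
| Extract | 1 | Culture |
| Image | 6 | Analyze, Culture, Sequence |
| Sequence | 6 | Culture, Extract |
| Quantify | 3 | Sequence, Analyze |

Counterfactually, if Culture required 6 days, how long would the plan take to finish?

Baseline: Culture→Extract→Sequence→Image = 11+1+6+6 = 24 → 24 days.
Culture lies on that path, so at 6 days the path becomes 19 days.
No other chain overtakes it, so the finish is 19 days.

19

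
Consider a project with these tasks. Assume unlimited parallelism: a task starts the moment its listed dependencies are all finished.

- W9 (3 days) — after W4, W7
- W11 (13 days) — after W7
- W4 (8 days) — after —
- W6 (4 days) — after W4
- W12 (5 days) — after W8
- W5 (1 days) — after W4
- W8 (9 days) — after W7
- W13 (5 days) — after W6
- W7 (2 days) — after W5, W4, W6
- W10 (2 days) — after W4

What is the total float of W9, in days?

Critical path: W4→W6→W7→W8→W12 = 8+4+2+9+5 = 28, so the finish is 28 days.
The longest chain containing W9 totals 17 days.
So W9 can slip 28 − 17 = 11 days.

11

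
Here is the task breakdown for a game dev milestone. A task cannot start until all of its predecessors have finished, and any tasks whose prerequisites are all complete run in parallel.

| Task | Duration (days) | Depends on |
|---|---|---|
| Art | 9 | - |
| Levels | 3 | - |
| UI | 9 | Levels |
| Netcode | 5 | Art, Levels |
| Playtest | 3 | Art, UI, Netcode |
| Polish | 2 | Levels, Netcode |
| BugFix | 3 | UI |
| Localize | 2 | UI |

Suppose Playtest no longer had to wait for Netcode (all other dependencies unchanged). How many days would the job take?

With the dependency in place, Art→Netcode→Playtest = 9+5+3 = 17 sets the finish at 17 days.
Without Netcode→Playtest, Playtest's earliest start moves from 14 to 12.
After: Art→Netcode→Polish = 9+5+2 = 16 → 16 days.

16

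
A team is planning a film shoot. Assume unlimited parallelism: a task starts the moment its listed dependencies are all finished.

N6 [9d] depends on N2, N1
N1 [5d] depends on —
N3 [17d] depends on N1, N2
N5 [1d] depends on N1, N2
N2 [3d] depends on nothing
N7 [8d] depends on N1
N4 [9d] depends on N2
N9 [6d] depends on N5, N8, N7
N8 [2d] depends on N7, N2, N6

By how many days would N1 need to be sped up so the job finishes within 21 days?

Current finish: 22 days; target: 21.
N1 is on every critical path, so each day cut from N1 cuts the finish by one (this holds down to a finish of 20).
Need 22 − 21 = 1 day off N1 → N1 becomes 4 days, finish becomes 21.

1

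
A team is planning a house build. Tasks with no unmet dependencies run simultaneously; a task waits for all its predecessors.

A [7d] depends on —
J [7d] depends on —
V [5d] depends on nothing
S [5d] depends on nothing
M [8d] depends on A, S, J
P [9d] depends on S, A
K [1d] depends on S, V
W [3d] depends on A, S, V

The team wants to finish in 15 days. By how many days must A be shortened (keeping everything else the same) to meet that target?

1

Current finish: 16 days; target: 15.
A is on every critical path, so each day cut from A cuts the finish by one (this holds down to a finish of 15).
Need 16 − 15 = 1 day off A → A becomes 6 days, finish becomes 15.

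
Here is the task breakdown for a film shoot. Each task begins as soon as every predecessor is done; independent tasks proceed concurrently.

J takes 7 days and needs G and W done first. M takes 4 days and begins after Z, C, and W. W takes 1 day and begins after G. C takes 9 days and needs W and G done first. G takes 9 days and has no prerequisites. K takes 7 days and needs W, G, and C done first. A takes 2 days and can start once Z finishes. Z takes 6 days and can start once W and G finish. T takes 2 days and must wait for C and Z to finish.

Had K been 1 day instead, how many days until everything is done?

23

Baseline: G→W→C→K = 9+1+9+7 = 26 → 26 days.
K is on the critical path; changing it to 1 makes that path 20 days.
The binding chain switches to G→W→C→M = 9+1+9+4 = 23; finish 23 days.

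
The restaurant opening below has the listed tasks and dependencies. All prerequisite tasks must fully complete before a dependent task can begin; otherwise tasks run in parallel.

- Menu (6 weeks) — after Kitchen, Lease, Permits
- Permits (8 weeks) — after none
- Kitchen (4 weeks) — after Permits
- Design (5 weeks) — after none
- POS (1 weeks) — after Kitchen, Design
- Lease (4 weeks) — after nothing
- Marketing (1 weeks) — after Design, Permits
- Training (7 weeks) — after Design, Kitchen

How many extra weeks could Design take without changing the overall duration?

Critical path: Permits→Kitchen→Training = 8+4+7 = 19, so the finish is 19 weeks.
Longest path through Design: 12 weeks (earliest finish 5, latest finish 12).
So Design can slip 12 − 5 = 7 weeks.

7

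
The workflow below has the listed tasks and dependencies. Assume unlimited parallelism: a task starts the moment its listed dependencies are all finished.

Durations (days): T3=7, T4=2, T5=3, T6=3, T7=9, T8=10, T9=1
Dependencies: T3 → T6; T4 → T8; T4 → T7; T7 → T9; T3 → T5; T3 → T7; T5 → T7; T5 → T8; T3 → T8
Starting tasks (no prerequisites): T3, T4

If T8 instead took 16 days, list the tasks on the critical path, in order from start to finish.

Actual critical path: T3→T5→T8 = 7+3+10 = 20 ⇒ 20 days.
Since T8 is critical, the +6 change carries straight to that chain (now 26 days).
The critical path is still T3→T5→T8; finish is now 26 days.

T3, T5, T8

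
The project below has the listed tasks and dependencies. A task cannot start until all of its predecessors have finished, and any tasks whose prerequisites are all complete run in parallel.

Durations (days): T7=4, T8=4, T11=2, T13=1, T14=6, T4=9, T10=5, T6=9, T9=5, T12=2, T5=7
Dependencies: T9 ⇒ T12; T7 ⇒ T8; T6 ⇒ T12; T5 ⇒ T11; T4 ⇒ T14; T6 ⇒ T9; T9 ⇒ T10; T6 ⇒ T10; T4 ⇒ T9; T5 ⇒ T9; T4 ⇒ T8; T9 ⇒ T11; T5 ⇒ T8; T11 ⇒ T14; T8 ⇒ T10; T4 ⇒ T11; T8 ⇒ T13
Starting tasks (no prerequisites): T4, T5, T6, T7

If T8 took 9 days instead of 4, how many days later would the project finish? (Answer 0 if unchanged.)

1

Actual critical path: T4→T9→T11→T14 = 9+5+2+6 = 22 ⇒ 22 days.
T8 is off the critical path — its longest chain is 18 days, giving 4 of slack.
The binding chain switches to T4→T8→T10 = 9+9+5 = 23; finish 23 days.
Change in finish: 23 − 22 = +1 days.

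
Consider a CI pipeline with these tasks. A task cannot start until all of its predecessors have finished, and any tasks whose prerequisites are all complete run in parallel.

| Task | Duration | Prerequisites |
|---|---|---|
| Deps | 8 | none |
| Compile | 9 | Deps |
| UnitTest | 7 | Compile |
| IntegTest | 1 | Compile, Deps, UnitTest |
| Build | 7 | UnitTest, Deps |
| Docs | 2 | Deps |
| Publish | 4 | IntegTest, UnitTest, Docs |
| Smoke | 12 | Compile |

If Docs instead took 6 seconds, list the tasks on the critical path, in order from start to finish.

Baseline: Deps→Compile→UnitTest→Build = 8+9+7+7 = 31 → 31 seconds.
The longest path through Docs is only 14 seconds, so Docs has float 17.
That remains the longest chain; total 31 seconds.

Deps, Compile, UnitTest, Build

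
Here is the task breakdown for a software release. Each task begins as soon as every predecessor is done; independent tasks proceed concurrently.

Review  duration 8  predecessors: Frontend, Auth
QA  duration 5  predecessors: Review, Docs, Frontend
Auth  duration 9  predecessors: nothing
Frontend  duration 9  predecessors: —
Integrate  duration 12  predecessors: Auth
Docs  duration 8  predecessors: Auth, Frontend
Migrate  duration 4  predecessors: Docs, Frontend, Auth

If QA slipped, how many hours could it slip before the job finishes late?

Critical path: Frontend→Docs→QA = 9+8+5 = 22, so the finish is 22 hours.
The longest chain containing QA totals 22 hours.
So QA can slip 22 − 22 = 0 hours.

0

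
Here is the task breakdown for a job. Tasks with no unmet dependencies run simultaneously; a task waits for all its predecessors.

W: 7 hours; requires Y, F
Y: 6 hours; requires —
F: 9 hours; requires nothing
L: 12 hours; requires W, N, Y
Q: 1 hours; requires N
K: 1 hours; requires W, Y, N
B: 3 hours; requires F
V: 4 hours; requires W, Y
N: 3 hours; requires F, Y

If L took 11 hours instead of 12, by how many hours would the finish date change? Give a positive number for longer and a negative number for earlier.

-1

The binding path is F→W→L = 9+7+12 = 28; finish at 28 hours.
Since L is critical, the -1 change carries straight to that chain (now 27 hours).
No other chain overtakes it, so the finish is 27 hours.
Change in finish: 27 − 28 = -1 hours.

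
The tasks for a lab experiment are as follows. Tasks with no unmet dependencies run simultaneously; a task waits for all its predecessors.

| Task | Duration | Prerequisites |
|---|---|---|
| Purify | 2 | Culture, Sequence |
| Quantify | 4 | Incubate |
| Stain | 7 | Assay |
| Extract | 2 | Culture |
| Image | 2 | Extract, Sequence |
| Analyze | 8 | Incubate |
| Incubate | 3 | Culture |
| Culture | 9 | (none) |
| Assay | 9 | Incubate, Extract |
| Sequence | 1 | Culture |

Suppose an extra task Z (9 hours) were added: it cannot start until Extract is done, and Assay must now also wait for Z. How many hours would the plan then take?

36

Originally the plan takes 28 hours.
With Z inserted, Assay now waits for max(Incubate, Extract, Z).
New critical path: Culture→Extract→Z→Assay→Stain = 9+2+9+9+7 = 36 ⇒ 36 hours.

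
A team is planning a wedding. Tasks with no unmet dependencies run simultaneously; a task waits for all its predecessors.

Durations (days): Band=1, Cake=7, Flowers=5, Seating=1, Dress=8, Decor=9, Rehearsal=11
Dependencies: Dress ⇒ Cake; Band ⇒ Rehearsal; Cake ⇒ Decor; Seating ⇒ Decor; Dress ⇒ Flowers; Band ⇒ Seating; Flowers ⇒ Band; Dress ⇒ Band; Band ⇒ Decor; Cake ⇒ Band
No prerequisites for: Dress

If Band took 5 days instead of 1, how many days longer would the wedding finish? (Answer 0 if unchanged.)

Baseline: Dress→Cake→Band→Rehearsal = 8+7+1+11 = 27 → 27 days.
Since Band is critical, the +4 change carries straight to that chain (now 31 days).
No other chain overtakes it, so the finish is 31 days.
Change in finish: 31 − 27 = +4 days.

4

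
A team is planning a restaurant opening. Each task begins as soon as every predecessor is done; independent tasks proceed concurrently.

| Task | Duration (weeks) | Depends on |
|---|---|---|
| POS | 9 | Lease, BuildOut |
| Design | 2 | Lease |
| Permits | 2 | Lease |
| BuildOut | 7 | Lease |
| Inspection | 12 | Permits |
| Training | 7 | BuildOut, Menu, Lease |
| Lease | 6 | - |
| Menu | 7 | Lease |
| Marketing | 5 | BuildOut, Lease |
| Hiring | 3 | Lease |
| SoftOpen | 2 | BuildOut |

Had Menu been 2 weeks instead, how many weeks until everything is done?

22

Baseline: Lease→BuildOut→POS = 6+7+9 = 22 → 22 weeks.
Menu is off the critical path — its longest chain is 20 weeks, giving 2 of slack.
That remains the longest chain; total 22 weeks.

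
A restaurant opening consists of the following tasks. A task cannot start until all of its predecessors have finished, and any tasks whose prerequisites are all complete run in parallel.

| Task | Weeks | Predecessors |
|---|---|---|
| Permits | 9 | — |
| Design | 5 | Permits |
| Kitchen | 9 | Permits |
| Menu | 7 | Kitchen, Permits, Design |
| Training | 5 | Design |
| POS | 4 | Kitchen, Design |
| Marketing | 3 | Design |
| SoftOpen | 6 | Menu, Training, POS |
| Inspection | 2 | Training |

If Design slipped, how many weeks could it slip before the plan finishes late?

4

The longest chain is Permits→Kitchen→Menu→SoftOpen = 9+9+7+6 = 31; overall finish 31 weeks.
The longest chain containing Design totals 27 weeks.
Float = 31 − 27 = 4.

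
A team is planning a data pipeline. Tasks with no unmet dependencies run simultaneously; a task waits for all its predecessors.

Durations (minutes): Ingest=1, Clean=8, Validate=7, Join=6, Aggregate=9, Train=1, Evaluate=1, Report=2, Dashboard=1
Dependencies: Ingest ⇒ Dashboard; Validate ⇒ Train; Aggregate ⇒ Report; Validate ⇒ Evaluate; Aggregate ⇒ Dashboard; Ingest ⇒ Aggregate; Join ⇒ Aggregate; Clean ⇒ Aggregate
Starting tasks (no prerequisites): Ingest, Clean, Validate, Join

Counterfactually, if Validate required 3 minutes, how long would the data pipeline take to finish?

19

Baseline: Clean→Aggregate→Report = 8+9+2 = 19 → 19 minutes.
Validate is off the critical path — its longest chain is 8 minutes, giving 11 of slack.
That remains the longest chain; total 19 minutes.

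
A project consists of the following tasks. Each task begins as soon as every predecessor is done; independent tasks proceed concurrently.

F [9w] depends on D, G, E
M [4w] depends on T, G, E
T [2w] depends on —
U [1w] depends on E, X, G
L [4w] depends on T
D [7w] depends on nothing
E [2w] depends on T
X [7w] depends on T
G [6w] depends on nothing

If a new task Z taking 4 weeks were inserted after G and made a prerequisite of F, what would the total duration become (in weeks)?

Originally the job takes 16 weeks.
With Z inserted, F now waits for max(D, G, E, Z).
New critical path: G→Z→F = 6+4+9 = 19 ⇒ 19 weeks.

19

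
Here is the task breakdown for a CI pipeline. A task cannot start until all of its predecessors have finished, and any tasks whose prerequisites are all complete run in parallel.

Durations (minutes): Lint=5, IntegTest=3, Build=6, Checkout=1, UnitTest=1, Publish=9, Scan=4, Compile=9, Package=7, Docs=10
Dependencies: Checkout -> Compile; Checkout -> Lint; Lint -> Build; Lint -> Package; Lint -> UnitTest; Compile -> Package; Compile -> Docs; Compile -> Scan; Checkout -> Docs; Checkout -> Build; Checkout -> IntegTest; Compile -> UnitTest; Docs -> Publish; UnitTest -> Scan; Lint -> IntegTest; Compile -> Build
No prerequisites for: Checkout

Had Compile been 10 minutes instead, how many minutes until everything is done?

Baseline: Checkout→Compile→Docs→Publish = 1+9+10+9 = 29 → 29 minutes.
Compile lies on that path, so at 10 minutes the path becomes 30 minutes.
The critical path is still Checkout→Compile→Docs→Publish; finish is now 30 minutes.

30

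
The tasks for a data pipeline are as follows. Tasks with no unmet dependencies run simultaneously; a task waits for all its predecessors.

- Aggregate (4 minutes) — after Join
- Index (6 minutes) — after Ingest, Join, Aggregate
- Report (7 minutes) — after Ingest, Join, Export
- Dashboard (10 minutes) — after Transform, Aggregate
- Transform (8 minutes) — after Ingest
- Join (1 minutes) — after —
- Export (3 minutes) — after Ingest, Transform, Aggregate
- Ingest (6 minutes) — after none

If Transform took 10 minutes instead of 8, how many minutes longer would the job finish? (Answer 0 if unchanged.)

2

The binding path is Ingest→Transform→Export→Report = 6+8+3+7 = 24; finish at 24 minutes.
Since Transform is critical, the +2 change carries straight to that chain (now 26 minutes).
The critical path is still Ingest→Transform→Export→Report; finish is now 26 minutes.
Change in finish: 26 − 24 = +2 minutes.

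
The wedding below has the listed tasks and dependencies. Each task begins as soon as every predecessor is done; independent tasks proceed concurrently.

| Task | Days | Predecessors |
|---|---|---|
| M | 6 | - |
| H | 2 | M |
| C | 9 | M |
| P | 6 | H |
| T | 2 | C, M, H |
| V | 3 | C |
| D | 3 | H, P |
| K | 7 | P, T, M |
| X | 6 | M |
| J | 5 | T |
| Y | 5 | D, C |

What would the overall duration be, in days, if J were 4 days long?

Actual critical path: M→C→T→K = 6+9+2+7 = 24 ⇒ 24 days.
The longest path through J is only 22 days, so J has float 2.
That remains the longest chain; total 24 days.

24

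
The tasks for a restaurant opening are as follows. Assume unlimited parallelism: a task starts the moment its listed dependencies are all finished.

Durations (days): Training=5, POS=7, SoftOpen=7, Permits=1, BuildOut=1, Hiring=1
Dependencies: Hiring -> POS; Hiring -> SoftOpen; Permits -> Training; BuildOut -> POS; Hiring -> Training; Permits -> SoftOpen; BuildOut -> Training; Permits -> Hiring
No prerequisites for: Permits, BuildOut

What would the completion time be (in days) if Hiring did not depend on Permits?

8

Original critical path: Permits→Hiring→POS = 1+1+7 = 9 ⇒ 9 days.
Without Permits→Hiring, Hiring's earliest start moves from 1 to 0.
New critical path: Permits→SoftOpen = 1+7 = 8 ⇒ 8 days.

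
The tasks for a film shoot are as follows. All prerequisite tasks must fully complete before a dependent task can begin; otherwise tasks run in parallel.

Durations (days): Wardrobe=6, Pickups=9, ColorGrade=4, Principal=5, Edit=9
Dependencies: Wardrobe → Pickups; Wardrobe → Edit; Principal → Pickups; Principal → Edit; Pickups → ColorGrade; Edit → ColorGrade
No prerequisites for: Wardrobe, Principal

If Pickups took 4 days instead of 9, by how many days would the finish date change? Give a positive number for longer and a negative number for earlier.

0

As given, the longest chain is Wardrobe→Pickups→ColorGrade = 6+9+4 = 19, so the finish is 19 days.
Pickups is on the critical path; changing it to 4 makes that path 14 days.
New critical path: Wardrobe→Edit→ColorGrade = 6+9+4 = 19 ⇒ 19 days.
Change in finish: 19 − 19 = +0 days.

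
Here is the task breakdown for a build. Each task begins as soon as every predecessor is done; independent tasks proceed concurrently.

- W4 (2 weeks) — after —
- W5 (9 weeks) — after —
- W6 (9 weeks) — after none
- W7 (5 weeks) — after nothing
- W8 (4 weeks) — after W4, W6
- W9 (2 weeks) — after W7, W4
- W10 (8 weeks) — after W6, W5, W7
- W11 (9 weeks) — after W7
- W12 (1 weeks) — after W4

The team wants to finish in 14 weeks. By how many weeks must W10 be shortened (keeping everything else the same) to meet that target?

Current finish: 17 weeks; target: 14.
W10 is on every critical path, so each week cut from W10 cuts the finish by one (this holds down to a finish of 14).
Need 17 − 14 = 3 weeks off W10 → W10 becomes 5 weeks, finish becomes 14.

3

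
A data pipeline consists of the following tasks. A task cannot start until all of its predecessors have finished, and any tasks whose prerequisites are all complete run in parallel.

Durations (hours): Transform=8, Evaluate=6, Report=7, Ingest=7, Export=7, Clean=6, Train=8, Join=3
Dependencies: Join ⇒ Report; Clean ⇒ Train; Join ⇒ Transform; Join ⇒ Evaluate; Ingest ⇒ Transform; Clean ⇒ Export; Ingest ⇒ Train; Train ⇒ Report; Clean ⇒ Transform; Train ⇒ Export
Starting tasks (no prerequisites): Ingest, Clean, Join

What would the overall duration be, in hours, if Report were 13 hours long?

Baseline: Ingest→Train→Report = 7+8+7 = 22 → 22 hours.
Report lies on that path, so at 13 hours the path becomes 28 hours.
The critical path is still Ingest→Train→Report; finish is now 28 hours.

28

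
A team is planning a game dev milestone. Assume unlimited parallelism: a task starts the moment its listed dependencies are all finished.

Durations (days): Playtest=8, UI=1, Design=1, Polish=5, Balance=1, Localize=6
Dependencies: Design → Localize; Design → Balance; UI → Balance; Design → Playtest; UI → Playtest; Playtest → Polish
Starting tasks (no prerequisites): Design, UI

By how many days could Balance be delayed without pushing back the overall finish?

12

The longest chain is Design→Playtest→Polish = 1+8+5 = 14; overall finish 14 days.
The longest chain containing Balance totals 2 days.
Slack of Balance = 13 − 1 = 12 days.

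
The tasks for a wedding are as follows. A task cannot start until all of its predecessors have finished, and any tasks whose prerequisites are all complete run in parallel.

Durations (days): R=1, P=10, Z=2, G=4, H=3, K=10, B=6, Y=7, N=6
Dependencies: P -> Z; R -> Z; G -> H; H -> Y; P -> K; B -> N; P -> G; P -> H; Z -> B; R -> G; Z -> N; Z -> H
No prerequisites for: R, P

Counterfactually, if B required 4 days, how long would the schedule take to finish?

Baseline: P→Z→B→N = 10+2+6+6 = 24 → 24 days.
B is on the critical path; changing it to 4 makes that path 22 days.
Now P→G→H→Y = 10+4+3+7 = 24 is longest, so the finish becomes 24 days.

24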